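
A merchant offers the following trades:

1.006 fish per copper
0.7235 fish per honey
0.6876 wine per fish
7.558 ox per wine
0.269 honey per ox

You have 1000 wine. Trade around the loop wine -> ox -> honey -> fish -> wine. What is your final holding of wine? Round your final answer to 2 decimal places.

1000 wine × 7.558 = 7558 ox
7558 ox × 0.269 = 2033.102 honey
2033.102 honey × 0.7235 = 1470.949297 fish
1470.949297 fish × 0.6876 = 1011.4247366172 wine

1011.42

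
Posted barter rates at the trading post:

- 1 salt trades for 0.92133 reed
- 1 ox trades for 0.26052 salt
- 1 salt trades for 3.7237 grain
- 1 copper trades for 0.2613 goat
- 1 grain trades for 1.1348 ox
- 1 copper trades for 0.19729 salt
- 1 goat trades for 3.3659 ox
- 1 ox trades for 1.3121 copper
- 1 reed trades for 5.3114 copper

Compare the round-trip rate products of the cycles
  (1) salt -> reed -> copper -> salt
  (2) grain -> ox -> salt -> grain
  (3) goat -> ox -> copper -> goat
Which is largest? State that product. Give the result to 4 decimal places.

(1) 0.92133 × 5.3114 × 0.19729 = 0.96545
(2) 1.1348 × 0.26052 × 3.7237 = 1.10087
(3) 3.3659 × 1.3121 × 0.2613 = 1.15400
Highest is cycle (3) at 1.1540 (>1, arbitrage).

1.1540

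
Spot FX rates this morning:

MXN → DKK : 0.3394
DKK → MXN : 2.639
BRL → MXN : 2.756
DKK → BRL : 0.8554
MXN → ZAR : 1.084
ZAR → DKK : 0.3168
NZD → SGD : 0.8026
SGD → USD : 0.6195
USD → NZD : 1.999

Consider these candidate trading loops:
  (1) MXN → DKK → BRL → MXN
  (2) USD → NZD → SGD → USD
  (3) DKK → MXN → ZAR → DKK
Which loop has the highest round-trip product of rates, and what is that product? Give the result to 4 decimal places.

(1) 0.3394 × 0.8554 × 2.756 = 0.80013
(2) 1.999 × 0.8026 × 0.6195 = 0.99392
(3) 2.639 × 1.084 × 0.3168 = 0.90626
Highest is cycle (2) at 0.9939 (≤1, no arbitrage).

0.9939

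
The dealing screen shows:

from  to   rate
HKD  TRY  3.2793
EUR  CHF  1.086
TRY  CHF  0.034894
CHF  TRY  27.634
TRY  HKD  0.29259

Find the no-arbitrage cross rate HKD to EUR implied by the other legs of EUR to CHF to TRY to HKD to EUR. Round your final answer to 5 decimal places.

Known legs of the cycle: 1.086 × 27.634 × 0.29259 = 8.78077921716
For no arbitrage the full-cycle product must be 1, so the missing rate is 1 / 8.78077921716 ≈ 0.1138851.

0.11389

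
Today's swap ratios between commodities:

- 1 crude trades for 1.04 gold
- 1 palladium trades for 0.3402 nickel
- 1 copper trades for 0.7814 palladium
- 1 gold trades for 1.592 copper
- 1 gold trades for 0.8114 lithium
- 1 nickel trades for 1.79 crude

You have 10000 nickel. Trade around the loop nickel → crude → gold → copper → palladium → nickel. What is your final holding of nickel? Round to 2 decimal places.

7878.38

10000 nickel × 1.79 = 17900 crude
17900 crude × 1.04 = 18616 gold
18616 gold × 1.592 = 29636.672 copper
29636.672 copper × 0.7814 = 23158.0955008 palladium
23158.0955008 palladium × 0.3402 = 7878.38408937216 nickel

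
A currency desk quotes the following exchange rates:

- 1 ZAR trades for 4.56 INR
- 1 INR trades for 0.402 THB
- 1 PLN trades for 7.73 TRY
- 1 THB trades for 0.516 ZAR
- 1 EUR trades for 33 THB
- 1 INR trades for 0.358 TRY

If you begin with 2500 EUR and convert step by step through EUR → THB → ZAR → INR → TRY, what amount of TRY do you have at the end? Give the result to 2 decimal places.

69494.67

2500 EUR × 33 = 82500 THB
82500 THB × 0.516 = 42570 ZAR
42570 ZAR × 4.56 = 194119.2 INR
194119.2 INR × 0.358 = 69494.6736 TRY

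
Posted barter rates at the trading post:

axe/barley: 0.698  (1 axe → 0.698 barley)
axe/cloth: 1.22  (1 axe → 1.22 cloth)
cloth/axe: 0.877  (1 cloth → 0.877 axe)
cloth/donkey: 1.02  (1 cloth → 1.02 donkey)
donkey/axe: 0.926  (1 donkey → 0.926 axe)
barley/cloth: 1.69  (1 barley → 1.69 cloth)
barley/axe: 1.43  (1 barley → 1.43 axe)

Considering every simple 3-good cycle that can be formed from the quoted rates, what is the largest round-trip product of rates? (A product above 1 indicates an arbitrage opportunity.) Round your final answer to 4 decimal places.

cloth→donkey→axe→cloth: 1.02 × 0.926 × 1.22 = 1.15231
cloth→axe→barley→cloth: 0.877 × 0.698 × 1.69 = 1.03453
Maximum is cloth→donkey→axe→cloth at 1.1523; arbitrage exists.

1.1523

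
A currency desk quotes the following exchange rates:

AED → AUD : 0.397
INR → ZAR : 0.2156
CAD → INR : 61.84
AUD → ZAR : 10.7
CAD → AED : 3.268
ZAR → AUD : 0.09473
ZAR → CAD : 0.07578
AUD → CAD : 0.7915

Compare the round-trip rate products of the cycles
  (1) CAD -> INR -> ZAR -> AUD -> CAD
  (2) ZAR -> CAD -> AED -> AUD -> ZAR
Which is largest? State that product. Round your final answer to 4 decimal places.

1.0520

(1) 61.84 × 0.2156 × 0.09473 × 0.7915 = 0.99967
(2) 0.07578 × 3.268 × 0.397 × 10.7 = 1.05199
Highest is cycle (2) at 1.0520 (>1, arbitrage).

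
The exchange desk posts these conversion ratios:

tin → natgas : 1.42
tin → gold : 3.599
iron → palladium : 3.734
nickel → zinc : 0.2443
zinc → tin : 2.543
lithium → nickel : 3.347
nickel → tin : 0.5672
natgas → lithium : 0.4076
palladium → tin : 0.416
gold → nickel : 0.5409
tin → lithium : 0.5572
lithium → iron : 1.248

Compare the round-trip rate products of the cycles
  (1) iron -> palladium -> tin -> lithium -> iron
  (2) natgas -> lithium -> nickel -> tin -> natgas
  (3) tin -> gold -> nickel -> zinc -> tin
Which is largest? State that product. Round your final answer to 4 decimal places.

1.2094

(1) 3.734 × 0.416 × 0.5572 × 1.248 = 1.08017
(2) 0.4076 × 3.347 × 0.5672 × 1.42 = 1.09879
(3) 3.599 × 0.5409 × 0.2443 × 2.543 = 1.20940
Highest is cycle (3) at 1.2094 (>1, arbitrage).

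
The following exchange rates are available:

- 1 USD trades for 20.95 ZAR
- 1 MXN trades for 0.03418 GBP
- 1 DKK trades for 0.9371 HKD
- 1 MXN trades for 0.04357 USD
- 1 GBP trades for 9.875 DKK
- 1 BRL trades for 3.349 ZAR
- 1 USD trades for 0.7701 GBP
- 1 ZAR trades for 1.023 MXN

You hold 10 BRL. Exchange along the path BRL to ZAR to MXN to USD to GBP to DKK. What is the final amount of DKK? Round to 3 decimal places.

11.352

10 BRL × 3.349 = 33.49 ZAR
33.49 ZAR × 1.023 = 34.26027 MXN
34.26027 MXN × 0.04357 = 1.4927199639 USD
1.4927199639 USD × 0.7701 = 1.14954364419939 GBP
1.14954364419939 GBP × 9.875 = 11.35174348646897625 DKK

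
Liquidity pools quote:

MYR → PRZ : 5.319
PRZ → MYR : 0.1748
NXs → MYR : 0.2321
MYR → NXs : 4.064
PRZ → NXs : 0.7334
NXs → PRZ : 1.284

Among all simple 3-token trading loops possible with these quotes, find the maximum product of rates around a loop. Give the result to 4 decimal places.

0.9121

PRZ→MYR→NXs→PRZ: 0.1748 × 4.064 × 1.284 = 0.91214
PRZ→NXs→MYR→PRZ: 0.7334 × 0.2321 × 5.319 = 0.90541
Maximum is PRZ→MYR→NXs→PRZ at 0.9121; no arbitrage — every cycle loses value.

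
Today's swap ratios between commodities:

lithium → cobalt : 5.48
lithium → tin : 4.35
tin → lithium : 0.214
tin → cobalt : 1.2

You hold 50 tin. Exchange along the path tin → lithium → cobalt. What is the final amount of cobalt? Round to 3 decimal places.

58.636

50 tin × 0.214 = 10.7 lithium
10.7 lithium × 5.48 = 58.636 cobalt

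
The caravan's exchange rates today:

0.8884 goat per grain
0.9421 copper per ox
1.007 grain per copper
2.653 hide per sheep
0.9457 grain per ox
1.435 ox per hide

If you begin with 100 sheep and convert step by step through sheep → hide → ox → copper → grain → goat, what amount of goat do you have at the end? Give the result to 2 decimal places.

100 sheep × 2.653 = 265.3 hide
265.3 hide × 1.435 = 380.7055 ox
380.7055 ox × 0.9421 = 358.66265155 copper
358.66265155 copper × 1.007 = 361.17329011085 grain
361.17329011085 grain × 0.8884 = 320.86635093447914 goat

320.87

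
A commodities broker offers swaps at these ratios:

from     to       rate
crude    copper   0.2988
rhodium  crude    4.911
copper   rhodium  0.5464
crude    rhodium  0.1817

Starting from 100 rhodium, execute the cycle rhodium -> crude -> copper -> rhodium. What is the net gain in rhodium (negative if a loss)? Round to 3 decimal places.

-19.821

100 rhodium × 4.911 = 491.1 crude
491.1 crude × 0.2988 = 146.74068 copper
146.74068 copper × 0.5464 = 80.179107552 rhodium
Net change: 80.179107552 − 100 = -19.820892448 rhodium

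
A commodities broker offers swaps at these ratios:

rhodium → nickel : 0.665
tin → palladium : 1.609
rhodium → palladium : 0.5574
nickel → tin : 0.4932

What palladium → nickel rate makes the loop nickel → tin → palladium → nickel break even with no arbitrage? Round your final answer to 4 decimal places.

1.2601

Known legs of the cycle: 0.4932 × 1.609 = 0.7935588
For no arbitrage the full-cycle product must be 1, so the missing rate is 1 / 0.7935588 ≈ 1.260146.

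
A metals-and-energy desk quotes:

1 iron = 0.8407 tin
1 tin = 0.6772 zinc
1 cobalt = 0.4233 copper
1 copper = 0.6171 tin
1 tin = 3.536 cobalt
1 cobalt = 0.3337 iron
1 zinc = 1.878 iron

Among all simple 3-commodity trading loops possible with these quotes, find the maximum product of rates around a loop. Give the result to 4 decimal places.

1.0692

zinc→iron→tin→zinc: 1.878 × 0.8407 × 0.6772 = 1.06919
cobalt→iron→tin→cobalt: 0.3337 × 0.8407 × 3.536 = 0.99200
copper→tin→cobalt→copper: 0.6171 × 3.536 × 0.4233 = 0.92367
Maximum is zinc→iron→tin→zinc at 1.0692; arbitrage exists.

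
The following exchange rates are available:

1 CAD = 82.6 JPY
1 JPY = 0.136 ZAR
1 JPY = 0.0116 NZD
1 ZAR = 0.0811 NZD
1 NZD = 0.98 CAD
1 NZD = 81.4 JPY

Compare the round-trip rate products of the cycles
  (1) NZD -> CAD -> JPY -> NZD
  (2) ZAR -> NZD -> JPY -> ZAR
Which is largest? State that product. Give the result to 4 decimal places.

(1) 0.98 × 82.6 × 0.0116 = 0.93900
(2) 0.0811 × 81.4 × 0.136 = 0.89781
Highest is cycle (1) at 0.9390 (≤1, no arbitrage).

0.9390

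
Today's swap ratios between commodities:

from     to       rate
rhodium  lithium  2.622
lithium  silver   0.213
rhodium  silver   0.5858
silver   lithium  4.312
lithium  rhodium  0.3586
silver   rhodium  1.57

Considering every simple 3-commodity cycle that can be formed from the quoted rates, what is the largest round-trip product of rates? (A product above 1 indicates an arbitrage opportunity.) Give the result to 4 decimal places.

0.9058

silver→lithium→rhodium→silver: 4.312 × 0.3586 × 0.5858 = 0.90581
silver→rhodium→lithium→silver: 1.57 × 2.622 × 0.213 = 0.87682
Maximum is silver→lithium→rhodium→silver at 0.9058; no arbitrage — every cycle loses value.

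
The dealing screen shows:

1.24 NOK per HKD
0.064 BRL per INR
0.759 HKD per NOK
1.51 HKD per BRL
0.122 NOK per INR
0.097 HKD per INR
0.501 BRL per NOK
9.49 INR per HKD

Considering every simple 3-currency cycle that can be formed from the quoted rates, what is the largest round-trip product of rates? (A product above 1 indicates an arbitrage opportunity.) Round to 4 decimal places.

BRL→HKD→NOK→BRL: 1.51 × 1.24 × 0.501 = 0.93807
BRL→HKD→INR→BRL: 1.51 × 9.49 × 0.064 = 0.91711
NOK→HKD→INR→NOK: 0.759 × 9.49 × 0.122 = 0.87876
Maximum is BRL→HKD→NOK→BRL at 0.9381; no arbitrage — every cycle loses value.

0.9381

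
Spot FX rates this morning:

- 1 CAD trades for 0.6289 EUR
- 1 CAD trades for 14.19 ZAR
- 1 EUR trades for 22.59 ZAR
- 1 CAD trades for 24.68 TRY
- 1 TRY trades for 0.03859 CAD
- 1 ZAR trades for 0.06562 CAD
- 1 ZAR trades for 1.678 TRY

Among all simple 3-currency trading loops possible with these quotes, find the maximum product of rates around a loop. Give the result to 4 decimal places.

0.9323

ZAR→CAD→EUR→ZAR: 0.06562 × 0.6289 × 22.59 = 0.93225
ZAR→TRY→CAD→ZAR: 1.678 × 0.03859 × 14.19 = 0.91886
Maximum is ZAR→CAD→EUR→ZAR at 0.9323; no arbitrage — every cycle loses value.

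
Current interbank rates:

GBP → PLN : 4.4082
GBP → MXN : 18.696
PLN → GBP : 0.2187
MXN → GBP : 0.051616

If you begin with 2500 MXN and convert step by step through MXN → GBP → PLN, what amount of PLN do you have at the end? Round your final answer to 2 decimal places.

568.83

2500 MXN × 0.051616 = 129.04 GBP
129.04 GBP × 4.4082 = 568.834128 PLN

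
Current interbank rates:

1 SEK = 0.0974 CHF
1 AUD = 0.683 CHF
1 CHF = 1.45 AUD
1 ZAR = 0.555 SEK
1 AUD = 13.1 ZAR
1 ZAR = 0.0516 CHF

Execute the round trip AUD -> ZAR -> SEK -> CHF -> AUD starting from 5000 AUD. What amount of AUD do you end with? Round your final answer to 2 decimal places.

5000 AUD × 13.1 = 65500 ZAR
65500 ZAR × 0.555 = 36352.5 SEK
36352.5 SEK × 0.0974 = 3540.7335 CHF
3540.7335 CHF × 1.45 = 5134.063575 AUD

5134.06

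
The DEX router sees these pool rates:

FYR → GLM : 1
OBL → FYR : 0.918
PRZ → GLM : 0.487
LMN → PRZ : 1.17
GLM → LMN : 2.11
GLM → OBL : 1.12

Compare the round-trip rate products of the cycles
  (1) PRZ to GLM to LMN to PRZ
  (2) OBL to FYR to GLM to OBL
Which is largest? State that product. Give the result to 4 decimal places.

(1) 0.487 × 2.11 × 1.17 = 1.20226
(2) 0.918 × 1 × 1.12 = 1.02816
Highest is cycle (1) at 1.2023 (>1, arbitrage).

1.2023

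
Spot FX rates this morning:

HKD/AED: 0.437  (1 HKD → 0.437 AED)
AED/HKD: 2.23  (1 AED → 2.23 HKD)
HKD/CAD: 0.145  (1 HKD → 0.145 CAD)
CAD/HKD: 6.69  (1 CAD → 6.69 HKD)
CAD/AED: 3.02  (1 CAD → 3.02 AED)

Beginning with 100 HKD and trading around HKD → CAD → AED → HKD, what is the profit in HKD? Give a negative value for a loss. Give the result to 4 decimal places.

100 HKD × 0.145 = 14.5 CAD
14.5 CAD × 3.02 = 43.79 AED
43.79 AED × 2.23 = 97.6517 HKD
Net change: 97.6517 − 100 = -2.3483 HKD

-2.3483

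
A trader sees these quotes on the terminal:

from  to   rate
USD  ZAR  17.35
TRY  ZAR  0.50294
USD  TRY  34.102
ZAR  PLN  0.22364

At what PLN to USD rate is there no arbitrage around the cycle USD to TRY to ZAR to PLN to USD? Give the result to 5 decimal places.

Known legs of the cycle: 34.102 × 0.50294 × 0.22364 = 3.8357077595632
For no arbitrage the full-cycle product must be 1, so the missing rate is 1 / 3.8357077595632 ≈ 0.2607081.

0.26071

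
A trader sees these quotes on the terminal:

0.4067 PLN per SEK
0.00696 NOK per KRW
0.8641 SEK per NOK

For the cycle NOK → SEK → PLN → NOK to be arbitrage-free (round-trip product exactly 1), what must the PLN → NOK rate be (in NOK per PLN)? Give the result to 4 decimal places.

2.8455

Known legs of the cycle: 0.8641 × 0.4067 = 0.35142947
For no arbitrage the full-cycle product must be 1, so the missing rate is 1 / 0.35142947 ≈ 2.845521.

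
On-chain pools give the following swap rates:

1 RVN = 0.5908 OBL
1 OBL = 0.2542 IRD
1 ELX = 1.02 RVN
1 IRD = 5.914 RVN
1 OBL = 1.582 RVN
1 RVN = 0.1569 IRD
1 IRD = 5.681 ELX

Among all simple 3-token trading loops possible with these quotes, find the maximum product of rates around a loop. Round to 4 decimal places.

ELX→RVN→IRD→ELX: 1.02 × 0.1569 × 5.681 = 0.90918
OBL→IRD→RVN→OBL: 0.2542 × 5.914 × 0.5908 = 0.88817
Maximum is ELX→RVN→IRD→ELX at 0.9092; no arbitrage — every cycle loses value.

0.9092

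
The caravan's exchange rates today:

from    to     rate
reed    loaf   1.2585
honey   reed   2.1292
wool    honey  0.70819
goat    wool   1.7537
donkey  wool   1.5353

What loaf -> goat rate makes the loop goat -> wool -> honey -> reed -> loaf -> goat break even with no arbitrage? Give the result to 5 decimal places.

0.30049

Known legs of the cycle: 1.7537 × 0.70819 × 2.1292 × 1.2585 = 3.3279344954037546
For no arbitrage the full-cycle product must be 1, so the missing rate is 1 / 3.3279344954037546 ≈ 0.3004867.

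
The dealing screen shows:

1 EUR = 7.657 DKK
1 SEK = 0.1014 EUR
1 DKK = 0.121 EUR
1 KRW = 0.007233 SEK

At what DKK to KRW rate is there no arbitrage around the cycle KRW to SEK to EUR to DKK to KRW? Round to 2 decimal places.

178.07

Known legs of the cycle: 0.007233 × 0.1014 × 7.657 = 0.0056158444134
For no arbitrage the full-cycle product must be 1, so the missing rate is 1 / 0.0056158444134 ≈ 178.0676.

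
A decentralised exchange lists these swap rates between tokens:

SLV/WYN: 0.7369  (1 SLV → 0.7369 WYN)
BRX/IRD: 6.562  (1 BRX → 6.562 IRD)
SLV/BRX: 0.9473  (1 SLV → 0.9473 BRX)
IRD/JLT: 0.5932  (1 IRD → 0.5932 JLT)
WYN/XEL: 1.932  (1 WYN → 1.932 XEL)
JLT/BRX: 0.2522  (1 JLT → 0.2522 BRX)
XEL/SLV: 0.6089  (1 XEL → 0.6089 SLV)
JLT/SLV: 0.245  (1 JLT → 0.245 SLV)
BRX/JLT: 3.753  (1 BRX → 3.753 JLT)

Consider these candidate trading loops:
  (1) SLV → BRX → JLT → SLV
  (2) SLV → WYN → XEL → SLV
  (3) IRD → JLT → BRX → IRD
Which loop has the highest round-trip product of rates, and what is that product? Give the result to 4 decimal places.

(1) 0.9473 × 3.753 × 0.245 = 0.87103
(2) 0.7369 × 1.932 × 0.6089 = 0.86689
(3) 0.5932 × 0.2522 × 6.562 = 0.98171
Highest is cycle (3) at 0.9817 (≤1, no arbitrage).

0.9817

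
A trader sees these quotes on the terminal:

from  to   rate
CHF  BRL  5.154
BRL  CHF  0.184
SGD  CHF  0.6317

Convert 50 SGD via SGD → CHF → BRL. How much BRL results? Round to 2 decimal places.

50 SGD × 0.6317 = 31.585 CHF
31.585 CHF × 5.154 = 162.78909 BRL

162.79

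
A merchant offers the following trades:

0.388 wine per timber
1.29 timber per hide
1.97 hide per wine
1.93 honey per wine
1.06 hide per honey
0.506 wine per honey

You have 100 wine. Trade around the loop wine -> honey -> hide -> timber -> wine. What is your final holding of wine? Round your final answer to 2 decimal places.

102.40

100 wine × 1.93 = 193 honey
193 honey × 1.06 = 204.58 hide
204.58 hide × 1.29 = 263.9082 timber
263.9082 timber × 0.388 = 102.3963816 wine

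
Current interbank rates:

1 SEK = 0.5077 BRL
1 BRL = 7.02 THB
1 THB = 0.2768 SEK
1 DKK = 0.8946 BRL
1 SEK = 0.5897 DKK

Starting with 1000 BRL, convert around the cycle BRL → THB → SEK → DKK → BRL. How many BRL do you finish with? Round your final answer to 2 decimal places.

1025.09

1000 BRL × 7.02 = 7020 THB
7020 THB × 0.2768 = 1943.136 SEK
1943.136 SEK × 0.5897 = 1145.8672992 DKK
1145.8672992 DKK × 0.8946 = 1025.09288586432 BRL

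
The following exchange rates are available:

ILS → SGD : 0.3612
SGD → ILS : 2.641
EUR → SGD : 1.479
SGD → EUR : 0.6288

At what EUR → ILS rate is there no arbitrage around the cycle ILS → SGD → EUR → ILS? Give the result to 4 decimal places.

4.4029

Known legs of the cycle: 0.3612 × 0.6288 = 0.22712256
For no arbitrage the full-cycle product must be 1, so the missing rate is 1 / 0.22712256 ≈ 4.402909.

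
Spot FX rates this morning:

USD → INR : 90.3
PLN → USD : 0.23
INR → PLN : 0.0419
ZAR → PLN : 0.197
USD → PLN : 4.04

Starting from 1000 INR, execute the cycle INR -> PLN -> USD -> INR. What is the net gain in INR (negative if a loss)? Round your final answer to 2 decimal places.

1000 INR × 0.0419 = 41.9 PLN
41.9 PLN × 0.23 = 9.637 USD
9.637 USD × 90.3 = 870.2211 INR
Net change: 870.2211 − 1000 = -129.7789 INR

-129.78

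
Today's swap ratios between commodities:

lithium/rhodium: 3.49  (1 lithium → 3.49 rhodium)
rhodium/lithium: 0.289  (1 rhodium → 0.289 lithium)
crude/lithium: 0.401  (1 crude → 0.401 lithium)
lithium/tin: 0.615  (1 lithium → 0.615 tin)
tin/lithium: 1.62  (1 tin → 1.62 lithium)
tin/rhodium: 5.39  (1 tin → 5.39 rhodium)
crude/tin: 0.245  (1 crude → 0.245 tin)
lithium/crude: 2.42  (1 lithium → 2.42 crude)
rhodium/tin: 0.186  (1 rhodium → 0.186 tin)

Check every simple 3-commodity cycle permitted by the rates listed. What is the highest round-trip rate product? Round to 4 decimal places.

tin→lithium→rhodium→tin: 1.62 × 3.49 × 0.186 = 1.05161
tin→lithium→crude→tin: 1.62 × 2.42 × 0.245 = 0.96050
tin→rhodium→lithium→tin: 5.39 × 0.289 × 0.615 = 0.95799
Maximum is tin→lithium→rhodium→tin at 1.0516; arbitrage exists.

1.0516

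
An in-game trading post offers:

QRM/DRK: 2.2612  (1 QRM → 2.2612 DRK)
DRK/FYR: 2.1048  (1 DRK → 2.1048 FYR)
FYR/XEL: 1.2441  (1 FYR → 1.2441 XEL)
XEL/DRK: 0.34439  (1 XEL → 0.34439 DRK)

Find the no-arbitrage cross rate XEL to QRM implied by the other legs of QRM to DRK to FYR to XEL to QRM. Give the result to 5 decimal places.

0.16889

Known legs of the cycle: 2.2612 × 2.1048 × 1.2441 = 5.921136894816
For no arbitrage the full-cycle product must be 1, so the missing rate is 1 / 5.921136894816 ≈ 0.1688865.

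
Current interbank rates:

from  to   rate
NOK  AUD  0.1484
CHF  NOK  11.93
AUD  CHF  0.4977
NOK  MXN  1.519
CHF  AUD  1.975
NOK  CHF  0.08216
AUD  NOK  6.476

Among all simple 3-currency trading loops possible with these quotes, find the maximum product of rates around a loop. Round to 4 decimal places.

CHF→AUD→NOK→CHF: 1.975 × 6.476 × 0.08216 = 1.05083
CHF→NOK→AUD→CHF: 11.93 × 0.1484 × 0.4977 = 0.88113
Maximum is CHF→AUD→NOK→CHF at 1.0508; arbitrage exists.

1.0508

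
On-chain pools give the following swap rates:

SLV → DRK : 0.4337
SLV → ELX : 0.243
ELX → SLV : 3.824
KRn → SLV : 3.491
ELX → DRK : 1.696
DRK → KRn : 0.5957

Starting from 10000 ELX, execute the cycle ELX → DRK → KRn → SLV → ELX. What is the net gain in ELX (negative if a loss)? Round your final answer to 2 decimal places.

10000 ELX × 1.696 = 16960 DRK
16960 DRK × 0.5957 = 10103.072 KRn
10103.072 KRn × 3.491 = 35269.824352 SLV
35269.824352 SLV × 0.243 = 8570.567317536 ELX
Net change: 8570.567317536 − 10000 = -1429.432682464 ELX

-1429.43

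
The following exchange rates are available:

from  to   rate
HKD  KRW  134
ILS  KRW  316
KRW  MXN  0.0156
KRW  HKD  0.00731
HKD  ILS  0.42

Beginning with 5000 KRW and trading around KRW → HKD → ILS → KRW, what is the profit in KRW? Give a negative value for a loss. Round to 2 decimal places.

5000 KRW × 0.00731 = 36.55 HKD
36.55 HKD × 0.42 = 15.351 ILS
15.351 ILS × 316 = 4850.916 KRW
Net change: 4850.916 − 5000 = -149.084 KRW

-149.08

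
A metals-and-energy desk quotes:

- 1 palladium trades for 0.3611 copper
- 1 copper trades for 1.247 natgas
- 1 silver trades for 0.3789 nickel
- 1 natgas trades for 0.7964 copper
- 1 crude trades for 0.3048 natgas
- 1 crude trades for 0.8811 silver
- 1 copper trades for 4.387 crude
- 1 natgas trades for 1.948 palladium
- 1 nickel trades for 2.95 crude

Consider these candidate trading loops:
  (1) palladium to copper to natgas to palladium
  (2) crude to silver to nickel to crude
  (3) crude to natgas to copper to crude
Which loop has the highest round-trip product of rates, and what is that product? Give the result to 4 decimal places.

(1) 0.3611 × 1.247 × 1.948 = 0.87717
(2) 0.8811 × 0.3789 × 2.95 = 0.98485
(3) 0.3048 × 0.7964 × 4.387 = 1.06491
Highest is cycle (3) at 1.0649 (>1, arbitrage).

1.0649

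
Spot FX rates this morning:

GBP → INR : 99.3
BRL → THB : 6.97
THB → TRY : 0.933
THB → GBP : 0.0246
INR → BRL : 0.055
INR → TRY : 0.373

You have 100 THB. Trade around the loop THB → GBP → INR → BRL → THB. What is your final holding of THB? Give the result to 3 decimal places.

93.644

100 THB × 0.0246 = 2.46 GBP
2.46 GBP × 99.3 = 244.278 INR
244.278 INR × 0.055 = 13.43529 BRL
13.43529 BRL × 6.97 = 93.6439713 THB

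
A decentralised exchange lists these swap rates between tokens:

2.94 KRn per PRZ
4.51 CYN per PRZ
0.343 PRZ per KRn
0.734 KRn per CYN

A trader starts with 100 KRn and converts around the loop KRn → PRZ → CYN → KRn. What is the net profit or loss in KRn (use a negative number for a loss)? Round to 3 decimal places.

100 KRn × 0.343 = 34.3 PRZ
34.3 PRZ × 4.51 = 154.693 CYN
154.693 CYN × 0.734 = 113.544662 KRn
Net change: 113.544662 − 100 = 13.544662 KRn

13.545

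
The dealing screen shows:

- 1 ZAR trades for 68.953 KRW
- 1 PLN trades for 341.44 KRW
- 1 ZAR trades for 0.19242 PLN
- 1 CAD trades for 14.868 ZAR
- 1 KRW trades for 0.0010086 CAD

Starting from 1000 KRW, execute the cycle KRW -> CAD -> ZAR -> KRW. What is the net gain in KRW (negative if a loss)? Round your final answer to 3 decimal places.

1000 KRW × 0.0010086 = 1.0086 CAD
1.0086 CAD × 14.868 = 14.9958648 ZAR
14.9958648 ZAR × 68.953 = 1034.0098655544 KRW
Net change: 1034.0098655544 − 1000 = 34.0098655544 KRW

34.010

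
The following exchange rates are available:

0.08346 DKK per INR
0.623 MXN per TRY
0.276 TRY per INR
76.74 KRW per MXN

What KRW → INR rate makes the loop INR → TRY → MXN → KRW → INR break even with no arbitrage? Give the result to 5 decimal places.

Known legs of the cycle: 0.276 × 0.623 × 76.74 = 13.19528952
For no arbitrage the full-cycle product must be 1, so the missing rate is 1 / 13.19528952 ≈ 0.0757846.

0.07578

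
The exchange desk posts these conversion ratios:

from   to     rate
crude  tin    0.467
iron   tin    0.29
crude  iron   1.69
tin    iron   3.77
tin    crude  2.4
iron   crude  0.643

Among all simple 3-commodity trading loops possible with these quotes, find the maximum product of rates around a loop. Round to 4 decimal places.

iron→tin→crude→iron: 0.29 × 2.4 × 1.69 = 1.17624
iron→crude→tin→iron: 0.643 × 0.467 × 3.77 = 1.13206
Maximum is iron→tin→crude→iron at 1.1762; arbitrage exists.

1.1762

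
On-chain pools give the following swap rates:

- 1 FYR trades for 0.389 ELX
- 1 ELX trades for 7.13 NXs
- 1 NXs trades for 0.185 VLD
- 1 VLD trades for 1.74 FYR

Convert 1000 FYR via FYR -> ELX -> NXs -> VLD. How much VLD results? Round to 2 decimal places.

513.11

1000 FYR × 0.389 = 389 ELX
389 ELX × 7.13 = 2773.57 NXs
2773.57 NXs × 0.185 = 513.11045 VLD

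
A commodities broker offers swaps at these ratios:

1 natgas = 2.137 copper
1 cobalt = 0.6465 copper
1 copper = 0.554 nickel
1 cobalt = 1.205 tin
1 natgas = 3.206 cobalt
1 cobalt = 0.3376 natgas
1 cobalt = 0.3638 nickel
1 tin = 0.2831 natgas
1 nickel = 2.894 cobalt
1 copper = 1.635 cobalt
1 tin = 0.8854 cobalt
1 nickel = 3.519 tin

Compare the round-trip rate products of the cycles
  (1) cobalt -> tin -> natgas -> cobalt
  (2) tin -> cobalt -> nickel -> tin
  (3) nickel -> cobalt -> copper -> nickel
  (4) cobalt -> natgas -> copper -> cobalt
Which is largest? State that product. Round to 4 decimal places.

1.1796

(1) 1.205 × 0.2831 × 3.206 = 1.09368
(2) 0.8854 × 0.3638 × 3.519 = 1.13350
(3) 2.894 × 0.6465 × 0.554 = 1.03652
(4) 0.3376 × 2.137 × 1.635 = 1.17957
Highest is cycle (4) at 1.1796 (>1, arbitrage).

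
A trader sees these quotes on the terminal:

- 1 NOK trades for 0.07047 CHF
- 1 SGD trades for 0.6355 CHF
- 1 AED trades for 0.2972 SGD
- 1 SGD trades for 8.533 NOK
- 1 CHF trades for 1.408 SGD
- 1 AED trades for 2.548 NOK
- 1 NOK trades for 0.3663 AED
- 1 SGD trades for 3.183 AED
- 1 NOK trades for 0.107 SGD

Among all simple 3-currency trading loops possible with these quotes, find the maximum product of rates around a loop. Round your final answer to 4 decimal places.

0.9289

SGD→NOK→AED→SGD: 8.533 × 0.3663 × 0.2972 = 0.92894
SGD→AED→NOK→SGD: 3.183 × 2.548 × 0.107 = 0.86780
SGD→NOK→CHF→SGD: 8.533 × 0.07047 × 1.408 = 0.84666
Maximum is SGD→NOK→AED→SGD at 0.9289; no arbitrage — every cycle loses value.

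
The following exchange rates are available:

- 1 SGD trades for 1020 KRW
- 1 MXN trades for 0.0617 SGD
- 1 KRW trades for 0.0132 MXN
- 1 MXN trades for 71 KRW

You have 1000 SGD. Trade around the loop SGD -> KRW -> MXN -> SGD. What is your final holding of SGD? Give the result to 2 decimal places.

830.73

1000 SGD × 1020 = 1020000 KRW
1020000 KRW × 0.0132 = 13464 MXN
13464 MXN × 0.0617 = 830.7288 SGD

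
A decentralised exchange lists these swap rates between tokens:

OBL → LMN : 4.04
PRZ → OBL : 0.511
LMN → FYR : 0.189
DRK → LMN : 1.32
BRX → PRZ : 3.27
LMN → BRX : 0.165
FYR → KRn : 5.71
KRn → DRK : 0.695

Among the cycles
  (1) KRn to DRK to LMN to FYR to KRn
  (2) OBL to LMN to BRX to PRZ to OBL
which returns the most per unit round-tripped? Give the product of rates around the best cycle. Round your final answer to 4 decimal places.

1.1139

(1) 0.695 × 1.32 × 0.189 × 5.71 = 0.99005
(2) 4.04 × 0.165 × 3.27 × 0.511 = 1.11387
Highest is cycle (2) at 1.1139 (>1, arbitrage).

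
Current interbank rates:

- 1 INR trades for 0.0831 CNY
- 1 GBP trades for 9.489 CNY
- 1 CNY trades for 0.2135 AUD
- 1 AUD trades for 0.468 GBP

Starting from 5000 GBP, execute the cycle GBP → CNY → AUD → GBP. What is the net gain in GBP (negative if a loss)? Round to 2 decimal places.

-259.39

5000 GBP × 9.489 = 47445 CNY
47445 CNY × 0.2135 = 10129.5075 AUD
10129.5075 AUD × 0.468 = 4740.60951 GBP
Net change: 4740.60951 − 5000 = -259.39049 GBP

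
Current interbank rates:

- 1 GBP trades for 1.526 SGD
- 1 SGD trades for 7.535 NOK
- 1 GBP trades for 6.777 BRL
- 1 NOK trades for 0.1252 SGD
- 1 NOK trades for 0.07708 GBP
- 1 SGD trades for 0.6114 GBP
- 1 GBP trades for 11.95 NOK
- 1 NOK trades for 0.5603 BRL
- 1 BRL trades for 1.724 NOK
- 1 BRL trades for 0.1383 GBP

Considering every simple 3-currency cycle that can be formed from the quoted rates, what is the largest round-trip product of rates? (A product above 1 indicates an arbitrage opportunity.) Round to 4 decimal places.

BRL→GBP→NOK→BRL: 0.1383 × 11.95 × 0.5603 = 0.92600
SGD→GBP→NOK→SGD: 0.6114 × 11.95 × 0.1252 = 0.91474
BRL→NOK→GBP→BRL: 1.724 × 0.07708 × 6.777 = 0.90057
SGD→NOK→GBP→SGD: 7.535 × 0.07708 × 1.526 = 0.88630
Maximum is BRL→GBP→NOK→BRL at 0.9260; no arbitrage — every cycle loses value.

0.9260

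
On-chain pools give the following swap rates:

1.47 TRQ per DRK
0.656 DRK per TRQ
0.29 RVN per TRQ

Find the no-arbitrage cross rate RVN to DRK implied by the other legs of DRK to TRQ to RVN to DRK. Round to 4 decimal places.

Known legs of the cycle: 1.47 × 0.29 = 0.4263
For no arbitrage the full-cycle product must be 1, so the missing rate is 1 / 0.4263 ≈ 2.345766.

2.3458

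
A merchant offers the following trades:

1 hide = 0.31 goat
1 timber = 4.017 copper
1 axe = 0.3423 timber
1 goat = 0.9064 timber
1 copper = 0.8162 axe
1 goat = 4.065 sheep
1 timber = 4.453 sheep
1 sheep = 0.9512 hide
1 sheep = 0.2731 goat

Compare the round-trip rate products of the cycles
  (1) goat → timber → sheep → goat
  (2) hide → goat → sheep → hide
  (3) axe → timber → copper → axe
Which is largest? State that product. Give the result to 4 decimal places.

(1) 0.9064 × 4.453 × 0.2731 = 1.10229
(2) 0.31 × 4.065 × 0.9512 = 1.19865
(3) 0.3423 × 4.017 × 0.8162 = 1.12229
Highest is cycle (2) at 1.1987 (>1, arbitrage).

1.1987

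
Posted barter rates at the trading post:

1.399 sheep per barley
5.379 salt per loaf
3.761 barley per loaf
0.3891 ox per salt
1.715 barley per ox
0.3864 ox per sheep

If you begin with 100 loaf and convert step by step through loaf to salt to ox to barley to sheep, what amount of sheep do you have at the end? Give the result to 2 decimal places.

100 loaf × 5.379 = 537.9 salt
537.9 salt × 0.3891 = 209.29689 ox
209.29689 ox × 1.715 = 358.94416635 barley
358.94416635 barley × 1.399 = 502.16288872365 sheep

502.16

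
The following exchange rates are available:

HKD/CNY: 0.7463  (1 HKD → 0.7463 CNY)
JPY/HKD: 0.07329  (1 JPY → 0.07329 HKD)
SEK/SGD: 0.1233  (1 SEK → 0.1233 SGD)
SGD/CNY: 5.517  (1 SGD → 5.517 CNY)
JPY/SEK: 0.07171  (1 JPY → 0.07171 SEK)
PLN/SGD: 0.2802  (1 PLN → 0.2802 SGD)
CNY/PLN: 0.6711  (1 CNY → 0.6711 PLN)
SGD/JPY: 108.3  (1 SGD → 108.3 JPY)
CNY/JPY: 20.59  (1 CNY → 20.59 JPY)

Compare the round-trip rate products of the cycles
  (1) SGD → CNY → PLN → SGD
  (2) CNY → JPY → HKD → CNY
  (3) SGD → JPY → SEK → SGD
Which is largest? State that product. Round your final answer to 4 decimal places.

1.1262

(1) 5.517 × 0.6711 × 0.2802 = 1.03743
(2) 20.59 × 0.07329 × 0.7463 = 1.12620
(3) 108.3 × 0.07171 × 0.1233 = 0.95757
Highest is cycle (2) at 1.1262 (>1, arbitrage).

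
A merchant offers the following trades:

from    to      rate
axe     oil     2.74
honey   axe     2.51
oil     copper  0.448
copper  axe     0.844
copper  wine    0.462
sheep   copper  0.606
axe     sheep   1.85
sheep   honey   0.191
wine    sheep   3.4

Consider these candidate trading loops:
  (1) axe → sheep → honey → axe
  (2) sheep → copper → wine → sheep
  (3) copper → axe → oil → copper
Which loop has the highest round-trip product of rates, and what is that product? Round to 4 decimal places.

1.0360

(1) 1.85 × 0.191 × 2.51 = 0.88691
(2) 0.606 × 0.462 × 3.4 = 0.95190
(3) 0.844 × 2.74 × 0.448 = 1.03603
Highest is cycle (3) at 1.0360 (>1, arbitrage).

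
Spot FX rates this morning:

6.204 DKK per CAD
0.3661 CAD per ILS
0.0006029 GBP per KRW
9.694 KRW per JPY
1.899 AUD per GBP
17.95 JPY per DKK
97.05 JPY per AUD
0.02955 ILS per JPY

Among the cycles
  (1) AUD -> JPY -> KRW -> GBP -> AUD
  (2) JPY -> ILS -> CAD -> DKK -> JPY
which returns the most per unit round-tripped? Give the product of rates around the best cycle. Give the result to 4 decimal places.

(1) 97.05 × 9.694 × 0.0006029 × 1.899 = 1.07713
(2) 0.02955 × 0.3661 × 6.204 × 17.95 = 1.20474
Highest is cycle (2) at 1.2047 (>1, arbitrage).

1.2047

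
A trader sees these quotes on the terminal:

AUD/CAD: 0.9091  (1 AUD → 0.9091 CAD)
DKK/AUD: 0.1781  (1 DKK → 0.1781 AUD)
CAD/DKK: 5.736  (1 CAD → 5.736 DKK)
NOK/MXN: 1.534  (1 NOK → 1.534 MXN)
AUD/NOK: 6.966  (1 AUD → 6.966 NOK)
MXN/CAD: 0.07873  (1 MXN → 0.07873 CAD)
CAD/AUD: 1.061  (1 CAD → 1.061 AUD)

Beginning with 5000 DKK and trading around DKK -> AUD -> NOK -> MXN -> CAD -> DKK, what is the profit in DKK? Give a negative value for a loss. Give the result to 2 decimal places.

-702.73

5000 DKK × 0.1781 = 890.5 AUD
890.5 AUD × 6.966 = 6203.223 NOK
6203.223 NOK × 1.534 = 9515.744082 MXN
9515.744082 MXN × 0.07873 = 749.17453157586 CAD
749.17453157586 CAD × 5.736 = 4297.26511311913296 DKK
Net change: 4297.26511311913296 − 5000 = -702.73488688086704 DKK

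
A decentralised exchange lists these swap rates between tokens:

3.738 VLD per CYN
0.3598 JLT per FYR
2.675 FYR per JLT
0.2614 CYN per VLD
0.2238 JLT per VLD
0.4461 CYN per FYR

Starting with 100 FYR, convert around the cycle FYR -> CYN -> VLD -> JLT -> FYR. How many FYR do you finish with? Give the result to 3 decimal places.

99.829

100 FYR × 0.4461 = 44.61 CYN
44.61 CYN × 3.738 = 166.75218 VLD
166.75218 VLD × 0.2238 = 37.319137884 JLT
37.319137884 JLT × 2.675 = 99.8286938397 FYR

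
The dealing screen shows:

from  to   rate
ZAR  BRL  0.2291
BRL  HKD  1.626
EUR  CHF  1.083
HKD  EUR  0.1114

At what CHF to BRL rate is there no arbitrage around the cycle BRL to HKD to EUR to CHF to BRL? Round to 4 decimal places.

5.0976

Known legs of the cycle: 1.626 × 0.1114 × 1.083 = 0.1961707212
For no arbitrage the full-cycle product must be 1, so the missing rate is 1 / 0.1961707212 ≈ 5.097601.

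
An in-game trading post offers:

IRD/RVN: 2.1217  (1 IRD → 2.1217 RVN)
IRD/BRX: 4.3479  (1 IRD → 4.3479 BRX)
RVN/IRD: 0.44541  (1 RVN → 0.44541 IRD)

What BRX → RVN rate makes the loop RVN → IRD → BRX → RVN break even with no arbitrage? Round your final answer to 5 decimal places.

Known legs of the cycle: 0.44541 × 4.3479 = 1.936598139
For no arbitrage the full-cycle product must be 1, so the missing rate is 1 / 1.936598139 ≈ 0.5163694.

0.51637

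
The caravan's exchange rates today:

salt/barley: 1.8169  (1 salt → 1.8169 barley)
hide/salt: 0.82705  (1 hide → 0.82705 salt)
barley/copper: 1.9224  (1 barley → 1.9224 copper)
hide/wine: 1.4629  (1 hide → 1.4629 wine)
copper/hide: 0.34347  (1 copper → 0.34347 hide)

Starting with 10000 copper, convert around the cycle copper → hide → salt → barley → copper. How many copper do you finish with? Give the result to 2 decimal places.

10000 copper × 0.34347 = 3434.7 hide
3434.7 hide × 0.82705 = 2840.668635 salt
2840.668635 salt × 1.8169 = 5161.2108429315 barley
5161.2108429315 barley × 1.9224 = 9921.9117244515156 copper

9921.91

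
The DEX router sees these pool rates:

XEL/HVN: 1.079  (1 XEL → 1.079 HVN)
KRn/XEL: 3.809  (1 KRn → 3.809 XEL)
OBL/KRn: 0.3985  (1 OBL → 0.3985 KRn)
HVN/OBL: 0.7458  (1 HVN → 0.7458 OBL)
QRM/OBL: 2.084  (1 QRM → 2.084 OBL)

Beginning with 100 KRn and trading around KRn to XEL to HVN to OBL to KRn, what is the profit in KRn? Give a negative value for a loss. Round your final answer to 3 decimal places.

100 KRn × 3.809 = 380.9 XEL
380.9 XEL × 1.079 = 410.9911 HVN
410.9911 HVN × 0.7458 = 306.51716238 OBL
306.51716238 OBL × 0.3985 = 122.14708920843 KRn
Net change: 122.14708920843 − 100 = 22.14708920843 KRn

22.147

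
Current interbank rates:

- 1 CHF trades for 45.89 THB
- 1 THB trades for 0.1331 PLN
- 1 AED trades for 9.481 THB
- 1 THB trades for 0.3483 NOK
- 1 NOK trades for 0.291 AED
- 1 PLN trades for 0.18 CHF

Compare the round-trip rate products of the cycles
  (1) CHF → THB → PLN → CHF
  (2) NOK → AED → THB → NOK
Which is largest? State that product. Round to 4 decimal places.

(1) 45.89 × 0.1331 × 0.18 = 1.09943
(2) 0.291 × 9.481 × 0.3483 = 0.96095
Highest is cycle (1) at 1.0994 (>1, arbitrage).

1.0994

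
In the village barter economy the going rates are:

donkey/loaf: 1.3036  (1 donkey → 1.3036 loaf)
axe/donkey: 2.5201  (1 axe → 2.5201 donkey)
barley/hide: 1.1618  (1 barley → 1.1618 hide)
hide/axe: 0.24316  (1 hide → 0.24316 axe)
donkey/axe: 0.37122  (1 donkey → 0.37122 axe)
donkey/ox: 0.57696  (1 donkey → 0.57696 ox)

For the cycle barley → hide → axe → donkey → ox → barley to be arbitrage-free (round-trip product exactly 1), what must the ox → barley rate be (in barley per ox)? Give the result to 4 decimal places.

Known legs of the cycle: 1.1618 × 0.24316 × 2.5201 × 0.57696 = 0.410758903861794048
For no arbitrage the full-cycle product must be 1, so the missing rate is 1 / 0.410758903861794048 ≈ 2.434518.

2.4345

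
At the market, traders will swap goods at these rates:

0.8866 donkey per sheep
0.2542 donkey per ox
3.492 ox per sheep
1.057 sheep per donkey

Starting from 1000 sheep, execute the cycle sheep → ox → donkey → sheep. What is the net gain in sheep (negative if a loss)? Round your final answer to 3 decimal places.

1000 sheep × 3.492 = 3492 ox
3492 ox × 0.2542 = 887.6664 donkey
887.6664 donkey × 1.057 = 938.2633848 sheep
Net change: 938.2633848 − 1000 = -61.7366152 sheep

-61.737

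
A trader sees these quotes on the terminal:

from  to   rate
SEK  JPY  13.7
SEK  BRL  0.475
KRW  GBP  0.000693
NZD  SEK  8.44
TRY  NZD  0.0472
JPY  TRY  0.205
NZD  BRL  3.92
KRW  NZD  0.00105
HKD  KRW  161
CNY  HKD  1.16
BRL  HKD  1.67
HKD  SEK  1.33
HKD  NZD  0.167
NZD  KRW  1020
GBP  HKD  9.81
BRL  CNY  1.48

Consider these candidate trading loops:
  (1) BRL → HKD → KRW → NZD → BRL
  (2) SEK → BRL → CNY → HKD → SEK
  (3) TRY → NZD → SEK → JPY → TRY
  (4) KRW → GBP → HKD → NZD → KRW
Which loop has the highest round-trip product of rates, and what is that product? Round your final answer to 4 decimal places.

(1) 1.67 × 161 × 0.00105 × 3.92 = 1.10667
(2) 0.475 × 1.48 × 1.16 × 1.33 = 1.08459
(3) 0.0472 × 8.44 × 13.7 × 0.205 = 1.11882
(4) 0.000693 × 9.81 × 0.167 × 1020 = 1.15803
Highest is cycle (4) at 1.1580 (>1, arbitrage).

1.1580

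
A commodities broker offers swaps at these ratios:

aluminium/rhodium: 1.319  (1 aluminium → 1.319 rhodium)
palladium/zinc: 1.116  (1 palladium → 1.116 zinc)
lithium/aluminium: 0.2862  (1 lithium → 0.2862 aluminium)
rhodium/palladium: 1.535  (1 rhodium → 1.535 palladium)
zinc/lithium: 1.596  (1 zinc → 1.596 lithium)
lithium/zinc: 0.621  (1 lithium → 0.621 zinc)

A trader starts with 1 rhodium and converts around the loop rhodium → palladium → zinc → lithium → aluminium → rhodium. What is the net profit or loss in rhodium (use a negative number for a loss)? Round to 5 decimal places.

0.03210

1 rhodium × 1.535 = 1.535 palladium
1.535 palladium × 1.116 = 1.71306 zinc
1.71306 zinc × 1.596 = 2.73404376 lithium
2.73404376 lithium × 0.2862 = 0.782483324112 aluminium
0.782483324112 aluminium × 1.319 = 1.032095504503728 rhodium
Net change: 1.032095504503728 − 1 = 0.032095504503728 rhodium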